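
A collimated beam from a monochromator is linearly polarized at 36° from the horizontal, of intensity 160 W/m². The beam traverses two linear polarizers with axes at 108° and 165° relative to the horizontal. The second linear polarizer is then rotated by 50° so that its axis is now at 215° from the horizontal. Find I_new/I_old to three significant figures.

Before rotation:
By Malus's law, I₁ = I₀ cos²(108° − 36°) = I₀ cos²(72°) = 0.09549 I₀.
I₂ = I₁ cos²(165° − 108°) = 0.09549 I₀ · cos²(57°) = 0.02833 I₀.
After rotation:
I₁ = I₀ cos²(108° − 36°) = I₀ cos²(72°) = 0.09549 I₀.
Angle between axes 1 and 2: 73°. I₂ = 0.09549 I₀ · cos²(73°) = 0.008163 I₀.
Ratio = 0.008163 / 0.02833 = 0.2882.

I_new/I_old ≈ 0.288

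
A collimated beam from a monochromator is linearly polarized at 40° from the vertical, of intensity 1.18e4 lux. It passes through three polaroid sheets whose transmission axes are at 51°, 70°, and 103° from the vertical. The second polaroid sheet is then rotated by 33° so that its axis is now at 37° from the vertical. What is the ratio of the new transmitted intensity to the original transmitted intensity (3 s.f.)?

Before rotation:
I₁ = I₀ cos²(51° − 40°) = I₀ cos²(11°) = 0.9636 I₀.
I₂ = I₁ cos²(70° − 51°) = 0.9636 I₀ · cos²(19°) = 0.8615 I₀.
I₃ = I₂ cos²(103° − 70°) = 0.8615 I₀ · cos²(33°) = 0.6059 I₀.
After rotation:
I₁ = I₀ cos²(51° − 40°) = I₀ cos²(11°) = 0.9636 I₀.
I₂ = I₁ cos²(37° − 51°) = 0.9636 I₀ · cos²(14°) = 0.9072 I₀.
I₃ = I₂ cos²(103° − 37°) = 0.9072 I₀ · cos²(66°) = 0.1501 I₀.
Ratio = 0.1501 / 0.6059 = 0.2477.

I_new/I_old ≈ 0.248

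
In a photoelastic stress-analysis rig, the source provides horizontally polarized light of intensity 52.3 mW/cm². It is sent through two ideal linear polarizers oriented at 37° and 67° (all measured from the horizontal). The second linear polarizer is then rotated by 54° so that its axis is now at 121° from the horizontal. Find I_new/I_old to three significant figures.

Before rotation:
By Malus's law, I₁ = I₀ cos²(37° − 0°) = I₀ cos²(37°) = 0.6378 I₀.
I₂ = I₁ cos²(67° − 37°) = 0.6378 I₀ · cos²(30°) = 0.4784 I₀.
After rotation:
I₁ = I₀ cos²(37° − 0°) = I₀ cos²(37°) = 0.6378 I₀.
I₂ = I₁ cos²(121° − 37°) = 0.6378 I₀ · cos²(84°) = 0.006969 I₀.
Ratio = 0.006969 / 0.4784 = 0.01457.

I_new/I_old ≈ 0.0146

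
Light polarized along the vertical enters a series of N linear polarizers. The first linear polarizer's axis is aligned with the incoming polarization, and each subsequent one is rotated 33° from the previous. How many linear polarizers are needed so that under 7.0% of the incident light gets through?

First polarizer is aligned with the polarization: full transmission.
Each further stage multiplies by cos²(33°) = 0.7034.
After N polarizers: T = 0.7034^(N−1). Require T < 0.070 ⇒ N−1 > ln(0.070)/ln(0.7034) = 7.56, so N−1 ≥ 8 and N = 9.
Check: N=9 gives T = 0.0599 < 0.070; N=8 gives T = 0.08517.

N = 9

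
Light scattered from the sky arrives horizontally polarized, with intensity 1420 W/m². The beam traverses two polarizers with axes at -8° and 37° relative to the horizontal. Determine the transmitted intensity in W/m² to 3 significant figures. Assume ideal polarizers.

I₁ = 1420 W/m² · cos²(8°) = 1392 W/m².
I₂ = I₁ · cos²(45°) = 1392 · 0.5 = 696.2 W/m².

I ≈ 696 W/m²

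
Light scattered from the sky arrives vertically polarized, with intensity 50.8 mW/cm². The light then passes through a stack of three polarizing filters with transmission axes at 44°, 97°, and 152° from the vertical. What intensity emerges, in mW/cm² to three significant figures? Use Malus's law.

I ≈ 3.13 mW/cm²

By Malus's law, I₁ = 50.8 mW/cm² · cos²(44°) = 26.29 mW/cm².
I₂ = I₁ · cos²(53°) = 26.29 · 0.3622 = 9.52 mW/cm².
I₃ = I₂ · cos²(55°) = 9.52 · 0.329 = 3.132 mW/cm².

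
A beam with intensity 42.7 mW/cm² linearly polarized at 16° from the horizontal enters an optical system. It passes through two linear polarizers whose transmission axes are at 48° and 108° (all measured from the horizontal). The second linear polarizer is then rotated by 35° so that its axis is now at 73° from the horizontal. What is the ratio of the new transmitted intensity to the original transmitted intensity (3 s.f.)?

I_new/I_old ≈ 3.29

Before rotation:
By Malus's law, I₁ = I₀ cos²(48° − 16°) = I₀ cos²(32°) = 0.7192 I₀.
I₂ = I₁ cos²(108° − 48°) = 0.7192 I₀ · cos²(60°) = 0.1798 I₀.
After rotation:
I₁ = I₀ cos²(48° − 16°) = I₀ cos²(32°) = 0.7192 I₀.
I₂ = I₁ cos²(73° − 48°) = 0.7192 I₀ · cos²(25°) = 0.5907 I₀.
Ratio = 0.5907 / 0.1798 = 3.286.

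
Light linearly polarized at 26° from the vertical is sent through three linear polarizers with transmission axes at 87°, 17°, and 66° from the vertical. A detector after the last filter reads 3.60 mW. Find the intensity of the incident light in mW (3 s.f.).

I₀ ≈ 304 mW

I₁ = I₀ cos²(87° − 26°) = I₀ cos²(61°) = 0.235 I₀.
I₂ = I₁ cos²(17° − 87°) = 0.235 I₀ · cos²(70°) = 0.02749 I₀.
I₃ = I₂ cos²(66° − 17°) = 0.02749 I₀ · cos²(49°) = 0.01183 I₀.
So 3.60 mW = 0.01183 I₀, giving I₀ = 3.60/0.01183 = 304.2 mW.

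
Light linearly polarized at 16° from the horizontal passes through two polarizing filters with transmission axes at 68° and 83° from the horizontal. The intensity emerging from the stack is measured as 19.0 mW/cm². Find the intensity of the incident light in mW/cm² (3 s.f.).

I₀ ≈ 53.7 mW/cm²

I₁ = I₀ cos²(68° − 16°) = I₀ cos²(52°) = 0.379 I₀.
I₂ = I₁ cos²(83° − 68°) = 0.379 I₀ · cos²(15°) = 0.3536 I₀.
So 19.0 mW/cm² = 0.3536 I₀, giving I₀ = 19.0/0.3536 = 53.73 mW/cm².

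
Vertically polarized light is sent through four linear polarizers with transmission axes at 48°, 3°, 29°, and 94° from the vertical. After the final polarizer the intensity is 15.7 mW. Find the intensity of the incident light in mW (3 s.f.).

I₀ ≈ 486 mW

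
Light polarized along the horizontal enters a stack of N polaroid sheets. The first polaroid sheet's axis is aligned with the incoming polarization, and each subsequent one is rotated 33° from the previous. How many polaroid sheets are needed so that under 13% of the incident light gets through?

N = 7

First polarizer is aligned with the polarization: full transmission.
Each further stage multiplies by cos²(33°) = 0.7034.
After N polarizers: T = 0.7034^(N−1). Require T < 0.13 ⇒ N−1 > ln(0.13)/ln(0.7034) = 5.80, so N−1 ≥ 6 and N = 7.
Check: N=7 gives T = 0.1211 < 0.13; N=6 gives T = 0.1722.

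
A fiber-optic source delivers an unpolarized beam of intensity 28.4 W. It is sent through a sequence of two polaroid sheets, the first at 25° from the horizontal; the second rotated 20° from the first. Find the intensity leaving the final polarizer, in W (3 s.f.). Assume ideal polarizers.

Unpolarized light through the first polarizer → I₁ = 28.4 W/2 = 14.2 W, polarized at 25°.
I₂ = I₁ · cos²(20°) = 14.2 · 0.883 = 12.54 W.

I ≈ 12.5 W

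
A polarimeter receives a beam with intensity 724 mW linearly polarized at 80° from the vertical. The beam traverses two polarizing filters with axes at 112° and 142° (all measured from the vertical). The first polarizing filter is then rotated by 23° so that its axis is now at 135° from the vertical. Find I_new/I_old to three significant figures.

I_new/I_old ≈ 0.601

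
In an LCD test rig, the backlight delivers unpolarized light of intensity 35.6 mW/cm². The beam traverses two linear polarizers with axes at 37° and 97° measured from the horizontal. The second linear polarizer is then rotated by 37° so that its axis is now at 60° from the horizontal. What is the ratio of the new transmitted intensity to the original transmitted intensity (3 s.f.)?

Before rotation:
Unpolarized light through the first polarizer → I₁ = ½ I₀, now polarized at 37°.
I₂ = I₁ cos²(97° − 37°) = 0.5 I₀ · cos²(60°) = 0.125 I₀.
After rotation:
Unpolarized light through the first polarizer → I₁ = ½ I₀, now polarized at 37°.
I₂ = I₁ cos²(60° − 37°) = 0.5 I₀ · cos²(23°) = 0.4237 I₀.
Ratio = 0.4237 / 0.125 = 3.389.

I_new/I_old ≈ 3.39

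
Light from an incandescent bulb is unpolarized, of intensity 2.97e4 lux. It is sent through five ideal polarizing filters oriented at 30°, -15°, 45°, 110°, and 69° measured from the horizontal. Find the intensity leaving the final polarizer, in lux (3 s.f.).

Unpolarized light through the first polarizer → I₁ = 2.97e4 lux/2 = 1.485e+04 lux, polarized at 30°.
I₂ = I₁ · cos²(45°) = 1.485e+04 · 0.5 = 7425 lux.
I₃ = I₂ · cos²(60°) = 7425 · 0.25 = 1856 lux.
I₄ = I₃ · cos²(65°) = 1856 · 0.1786 = 331.5 lux.
I₅ = I₄ · cos²(41°) = 331.5 · 0.5696 = 188.8 lux.

I ≈ 189 lux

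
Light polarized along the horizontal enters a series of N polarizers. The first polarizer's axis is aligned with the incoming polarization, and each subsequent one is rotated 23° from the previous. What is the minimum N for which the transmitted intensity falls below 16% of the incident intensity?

N = 13

First polarizer is aligned with the polarization: full transmission.
Each further stage multiplies by cos²(23°) = 0.8473.
After N polarizers: T = 0.8473^(N−1). Require T < 0.16 ⇒ N−1 > ln(0.16)/ln(0.8473) = 11.06, so N−1 ≥ 12 and N = 13.
Check: N=13 gives T = 0.137 < 0.16; N=12 gives T = 0.1616.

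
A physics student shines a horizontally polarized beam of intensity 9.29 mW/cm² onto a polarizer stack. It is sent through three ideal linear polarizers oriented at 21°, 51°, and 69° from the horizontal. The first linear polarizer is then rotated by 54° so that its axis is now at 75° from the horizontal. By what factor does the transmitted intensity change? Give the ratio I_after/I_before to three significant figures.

Before rotation:
By Malus's law, I₁ = I₀ cos²(21° − 0°) = I₀ cos²(21°) = 0.8716 I₀.
I₂ = I₁ cos²(51° − 21°) = 0.8716 I₀ · cos²(30°) = 0.6537 I₀.
I₃ = I₂ cos²(69° − 51°) = 0.6537 I₀ · cos²(18°) = 0.5913 I₀.
After rotation:
I₁ = I₀ cos²(75° − 0°) = I₀ cos²(75°) = 0.06699 I₀.
I₂ = I₁ cos²(51° − 75°) = 0.06699 I₀ · cos²(24°) = 0.05591 I₀.
I₃ = I₂ cos²(69° − 51°) = 0.05591 I₀ · cos²(18°) = 0.05057 I₀.
Ratio = 0.05057 / 0.5913 = 0.08552.

I_new/I_old ≈ 0.0855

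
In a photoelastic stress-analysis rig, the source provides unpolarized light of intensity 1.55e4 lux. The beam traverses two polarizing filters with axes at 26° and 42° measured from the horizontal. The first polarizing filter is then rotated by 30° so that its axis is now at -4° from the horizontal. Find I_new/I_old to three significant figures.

I_new/I_old ≈ 0.522

Before rotation:
Unpolarized light through the first polarizer → I₁ = ½ I₀, now polarized at 26°.
I₂ = I₁ cos²(42° − 26°) = 0.5 I₀ · cos²(16°) = 0.462 I₀.
After rotation:
Unpolarized light through the first polarizer → I₁ = ½ I₀, now polarized at -4°.
I₂ = I₁ cos²(42° + 4°) = 0.5 I₀ · cos²(46°) = 0.2413 I₀.
Ratio = 0.2413 / 0.462 = 0.5222.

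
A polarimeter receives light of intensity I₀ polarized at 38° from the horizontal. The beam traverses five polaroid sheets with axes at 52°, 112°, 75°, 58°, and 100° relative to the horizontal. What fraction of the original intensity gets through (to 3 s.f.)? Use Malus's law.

≈ 0.0758 I₀

By Malus's law, I₁ = I₀ cos²(52° − 38°) = I₀ cos²(14°) = 0.9415 I₀.
I₂ = I₁ cos²(112° − 52°) = 0.9415 I₀ · cos²(60°) = 0.2354 I₀.
I₃ = I₂ cos²(75° − 112°) = 0.2354 I₀ · cos²(37°) = 0.1501 I₀.
I₄ = I₃ cos²(58° − 75°) = 0.1501 I₀ · cos²(17°) = 0.1373 I₀.
I₅ = I₄ cos²(100° − 58°) = 0.1373 I₀ · cos²(42°) = 0.07582 I₀.
Transmitted fraction = 0.07582.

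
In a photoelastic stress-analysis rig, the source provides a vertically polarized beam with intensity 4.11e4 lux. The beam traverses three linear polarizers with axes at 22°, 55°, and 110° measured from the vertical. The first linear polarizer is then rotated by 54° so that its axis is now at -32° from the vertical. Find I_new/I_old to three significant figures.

I_new/I_old ≈ 0.00326

Before rotation:
I₁ = I₀ cos²(22° − 0°) = I₀ cos²(22°) = 0.8597 I₀.
I₂ = I₁ cos²(55° − 22°) = 0.8597 I₀ · cos²(33°) = 0.6047 I₀.
I₃ = I₂ cos²(110° − 55°) = 0.6047 I₀ · cos²(55°) = 0.1989 I₀.
After rotation:
I₁ = I₀ cos²(-32° − 0°) = I₀ cos²(32°) = 0.7192 I₀.
I₂ = I₁ cos²(55° + 32°) = 0.7192 I₀ · cos²(87°) = 0.00197 I₀.
I₃ = I₂ cos²(110° − 55°) = 0.00197 I₀ · cos²(55°) = 0.0006481 I₀.
Ratio = 0.0006481 / 0.1989 = 0.003258.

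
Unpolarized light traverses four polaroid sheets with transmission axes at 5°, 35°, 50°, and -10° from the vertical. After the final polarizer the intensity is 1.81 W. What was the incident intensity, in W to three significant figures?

I₀ ≈ 20.7 W

Unpolarized light through the first polarizer → I₁ = ½ I₀, now polarized at 5°.
I₂ = I₁ cos²(35° − 5°) = 0.5 I₀ · cos²(30°) = 0.375 I₀.
I₃ = I₂ cos²(50° − 35°) = 0.375 I₀ · cos²(15°) = 0.3499 I₀.
I₄ = I₃ cos²(-10° − 50°) = 0.3499 I₀ · cos²(60°) = 0.08747 I₀.
So 1.81 W = 0.08747 I₀, giving I₀ = 1.81/0.08747 = 20.69 W.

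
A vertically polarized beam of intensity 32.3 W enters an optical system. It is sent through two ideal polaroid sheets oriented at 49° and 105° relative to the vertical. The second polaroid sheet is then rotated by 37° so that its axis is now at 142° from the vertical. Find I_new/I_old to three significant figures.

I_new/I_old ≈ 0.00876

Before rotation:
By Malus's law, I₁ = I₀ cos²(49° − 0°) = I₀ cos²(49°) = 0.4304 I₀.
I₂ = I₁ cos²(105° − 49°) = 0.4304 I₀ · cos²(56°) = 0.1346 I₀.
After rotation:
I₁ = I₀ cos²(49° − 0°) = I₀ cos²(49°) = 0.4304 I₀.
Angle between axes 1 and 2: 87°. I₂ = 0.4304 I₀ · cos²(87°) = 0.001179 I₀.
Ratio = 0.001179 / 0.1346 = 0.008759.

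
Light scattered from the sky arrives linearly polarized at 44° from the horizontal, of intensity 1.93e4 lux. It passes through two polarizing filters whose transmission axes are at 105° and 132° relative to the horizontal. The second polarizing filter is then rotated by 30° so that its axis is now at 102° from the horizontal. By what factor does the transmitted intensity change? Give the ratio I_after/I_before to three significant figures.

I_new/I_old ≈ 1.26

Before rotation:
By Malus's law, I₁ = I₀ cos²(105° − 44°) = I₀ cos²(61°) = 0.235 I₀.
I₂ = I₁ cos²(132° − 105°) = 0.235 I₀ · cos²(27°) = 0.1866 I₀.
After rotation:
I₁ = I₀ cos²(105° − 44°) = I₀ cos²(61°) = 0.235 I₀.
I₂ = I₁ cos²(102° − 105°) = 0.235 I₀ · cos²(3°) = 0.2344 I₀.
Ratio = 0.2344 / 0.1866 = 1.256.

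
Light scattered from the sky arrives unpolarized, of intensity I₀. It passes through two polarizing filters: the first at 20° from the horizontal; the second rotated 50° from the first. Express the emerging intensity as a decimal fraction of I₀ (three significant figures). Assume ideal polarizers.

≈ 0.207 I₀

Unpolarized light through the first polarizer → I₁ = ½ I₀, now polarized at 20°.
I₂ = I₁ cos²(50°) = 0.5 · 0.4132 I₀ = 0.2066 I₀.
Transmitted fraction = 0.2066.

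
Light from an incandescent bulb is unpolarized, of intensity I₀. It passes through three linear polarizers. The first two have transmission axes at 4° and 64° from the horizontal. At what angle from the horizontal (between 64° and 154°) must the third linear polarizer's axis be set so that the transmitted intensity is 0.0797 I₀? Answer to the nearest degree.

θ ≈ 101°

Unpolarized light through the first polarizer → I₁ = ½ I₀, now polarized at 4°.
I₂ = I₁ cos²(64° − 4°) = 0.5 I₀ · cos²(60°) = 0.125 I₀.
Need I₃/I₀ = 0.0797, so cos²(θ − 64°) = 0.0797 / 0.125 = 0.6376.
θ − 64° = arccos(√0.6376) = 37.0°, giving θ ≈ 64 + 37.0 = 101.0°.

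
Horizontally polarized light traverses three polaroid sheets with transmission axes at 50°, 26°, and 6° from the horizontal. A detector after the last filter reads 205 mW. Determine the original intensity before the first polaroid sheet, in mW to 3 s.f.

I₀ ≈ 673 mW

By Malus's law, I₁ = I₀ cos²(50° − 0°) = I₀ cos²(50°) = 0.4132 I₀.
I₂ = I₁ cos²(26° − 50°) = 0.4132 I₀ · cos²(24°) = 0.3448 I₀.
I₃ = I₂ cos²(6° − 26°) = 0.3448 I₀ · cos²(20°) = 0.3045 I₀.
So 205 mW = 0.3045 I₀, giving I₀ = 205/0.3045 = 673.3 mW.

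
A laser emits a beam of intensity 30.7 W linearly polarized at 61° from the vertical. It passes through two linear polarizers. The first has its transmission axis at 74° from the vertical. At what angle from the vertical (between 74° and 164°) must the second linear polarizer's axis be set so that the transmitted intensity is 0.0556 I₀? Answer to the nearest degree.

I₁ = I₀ cos²(74° − 61°) = I₀ cos²(13°) = 0.9494 I₀.
Need I₂/I₀ = 0.0556, so cos²(θ − 74°) = 0.0556 / 0.9494 = 0.05856.
θ − 74° = arccos(√0.05856) = 76.0°, giving θ ≈ 74 + 76.0 = 150.0°.

θ ≈ 150°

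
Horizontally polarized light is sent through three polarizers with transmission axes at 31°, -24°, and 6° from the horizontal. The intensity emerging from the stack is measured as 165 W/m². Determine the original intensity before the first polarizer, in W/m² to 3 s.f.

I₀ ≈ 910 W/m²

I₁ = I₀ cos²(31° − 0°) = I₀ cos²(31°) = 0.7347 I₀.
I₂ = I₁ cos²(-24° − 31°) = 0.7347 I₀ · cos²(55°) = 0.2417 I₀.
I₃ = I₂ cos²(6° + 24°) = 0.2417 I₀ · cos²(30°) = 0.1813 I₀.
So 165 W/m² = 0.1813 I₀, giving I₀ = 165/0.1813 = 910.1 W/m².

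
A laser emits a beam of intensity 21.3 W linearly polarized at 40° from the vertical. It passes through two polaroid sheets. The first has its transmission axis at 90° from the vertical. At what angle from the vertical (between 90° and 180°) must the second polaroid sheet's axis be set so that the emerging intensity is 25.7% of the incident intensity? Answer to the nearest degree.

I₁ = I₀ cos²(90° − 40°) = I₀ cos²(50°) = 0.4132 I₀.
Need I₂/I₀ = 0.257, so cos²(θ − 90°) = 0.257 / 0.4132 = 0.622.
θ − 90° = arccos(√0.622) = 37.9°, giving θ ≈ 90 + 37.9 = 127.9°.

θ ≈ 128°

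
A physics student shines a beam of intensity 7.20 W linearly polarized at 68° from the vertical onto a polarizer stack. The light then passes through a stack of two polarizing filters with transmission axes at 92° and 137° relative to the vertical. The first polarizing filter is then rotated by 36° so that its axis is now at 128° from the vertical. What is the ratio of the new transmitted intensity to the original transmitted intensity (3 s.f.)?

Before rotation:
I₁ = I₀ cos²(92° − 68°) = I₀ cos²(24°) = 0.8346 I₀.
I₂ = I₁ cos²(137° − 92°) = 0.8346 I₀ · cos²(45°) = 0.4173 I₀.
After rotation:
I₁ = I₀ cos²(128° − 68°) = I₀ cos²(60°) = 0.25 I₀.
I₂ = I₁ cos²(137° − 128°) = 0.25 I₀ · cos²(9°) = 0.2439 I₀.
Ratio = 0.2439 / 0.4173 = 0.5845.

I_new/I_old ≈ 0.584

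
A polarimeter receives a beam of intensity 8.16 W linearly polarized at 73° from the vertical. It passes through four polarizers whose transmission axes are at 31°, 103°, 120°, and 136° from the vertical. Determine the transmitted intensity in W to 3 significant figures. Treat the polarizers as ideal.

I ≈ 0.364 W

I₁ = 8.16 W · cos²(42°) = 4.506 W.
I₂ = I₁ · cos²(72°) = 4.506 · 0.09549 = 0.4303 W.
I₃ = I₂ · cos²(17°) = 0.4303 · 0.9145 = 0.3935 W.
I₄ = I₃ · cos²(16°) = 0.3935 · 0.924 = 0.3636 W.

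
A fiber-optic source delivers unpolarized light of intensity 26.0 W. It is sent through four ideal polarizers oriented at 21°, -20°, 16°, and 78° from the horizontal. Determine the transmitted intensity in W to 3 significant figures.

I ≈ 1.07 W

Unpolarized light through the first polarizer → I₁ = 26.0 W/2 = 13 W, polarized at 21°.
I₂ = I₁ · cos²(41°) = 13 · 0.5696 = 7.405 W.
I₃ = I₂ · cos²(36°) = 7.405 · 0.6545 = 4.846 W.
I₄ = I₃ · cos²(62°) = 4.846 · 0.2204 = 1.068 W.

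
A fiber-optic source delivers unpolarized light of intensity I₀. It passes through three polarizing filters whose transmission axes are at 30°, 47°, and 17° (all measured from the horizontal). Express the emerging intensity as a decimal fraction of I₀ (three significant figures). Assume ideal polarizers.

≈ 0.343 I₀

Unpolarized light through the first polarizer → I₁ = ½ I₀, now polarized at 30°.
I₂ = I₁ cos²(47° − 30°) = 0.5 I₀ · cos²(17°) = 0.4573 I₀.
I₃ = I₂ cos²(17° − 47°) = 0.4573 I₀ · cos²(30°) = 0.3429 I₀.
Transmitted fraction = 0.3429.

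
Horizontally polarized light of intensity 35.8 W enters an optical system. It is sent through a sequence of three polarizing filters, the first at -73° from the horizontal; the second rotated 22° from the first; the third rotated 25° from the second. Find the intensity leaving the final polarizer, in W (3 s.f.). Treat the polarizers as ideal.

I₁ = 35.8 W · cos²(73°) = 3.06 W.
I₂ = I₁ · cos²(22°) = 3.06 · 0.8597 = 2.631 W.
I₃ = I₂ · cos²(25°) = 2.631 · 0.8214 = 2.161 W.

I ≈ 2.16 W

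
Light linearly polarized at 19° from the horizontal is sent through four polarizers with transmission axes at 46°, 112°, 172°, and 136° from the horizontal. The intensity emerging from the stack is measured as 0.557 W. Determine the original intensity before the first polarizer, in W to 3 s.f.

I₁ = I₀ cos²(46° − 19°) = I₀ cos²(27°) = 0.7939 I₀.
I₂ = I₁ cos²(112° − 46°) = 0.7939 I₀ · cos²(66°) = 0.1313 I₀.
I₃ = I₂ cos²(172° − 112°) = 0.1313 I₀ · cos²(60°) = 0.03283 I₀.
I₄ = I₃ cos²(136° − 172°) = 0.03283 I₀ · cos²(36°) = 0.02149 I₀.
So 0.557 W = 0.02149 I₀, giving I₀ = 0.557/0.02149 = 25.92 W.

I₀ ≈ 25.9 W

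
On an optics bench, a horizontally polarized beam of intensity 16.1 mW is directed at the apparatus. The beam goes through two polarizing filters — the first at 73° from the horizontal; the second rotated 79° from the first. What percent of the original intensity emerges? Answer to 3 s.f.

≈ 0.311%

By Malus's law, I₁ = 16.1 mW · cos²(73°) = 1.376 mW.
I₂ = I₁ · cos²(79°) = 1.376 · 0.03641 = 0.05011 mW.
That is 0.3112% of the incident intensity.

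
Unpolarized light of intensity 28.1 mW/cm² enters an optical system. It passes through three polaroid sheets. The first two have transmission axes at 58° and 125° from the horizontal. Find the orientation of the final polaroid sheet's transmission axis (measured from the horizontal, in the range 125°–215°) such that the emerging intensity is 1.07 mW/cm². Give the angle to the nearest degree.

Unpolarized light through the first polarizer → I₁ = ½ I₀, now polarized at 58°.
I₂ = I₁ cos²(125° − 58°) = 0.5 I₀ · cos²(67°) = 0.07634 I₀.
Target fraction: 1.07 / 28.1 mW/cm² = 0.03808 of I₀.
Need I₃/I₀ = 0.03808, so cos²(θ − 125°) = 0.03808 / 0.07634 = 0.4988.
θ − 125° = arccos(√0.4988) = 45.1°, giving θ ≈ 125 + 45.1 = 170.1°.

θ ≈ 170°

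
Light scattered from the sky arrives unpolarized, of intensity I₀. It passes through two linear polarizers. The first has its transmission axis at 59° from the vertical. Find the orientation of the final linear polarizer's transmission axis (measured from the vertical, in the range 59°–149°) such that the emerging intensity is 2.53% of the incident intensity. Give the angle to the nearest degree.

Unpolarized light through the first polarizer → I₁ = ½ I₀, now polarized at 59°.
Need I₂/I₀ = 0.0253, so cos²(θ − 59°) = 0.0253 / 0.5 = 0.0506.
θ − 59° = arccos(√0.0506) = 77.0°, giving θ ≈ 59 + 77.0 = 136.0°.

θ ≈ 136°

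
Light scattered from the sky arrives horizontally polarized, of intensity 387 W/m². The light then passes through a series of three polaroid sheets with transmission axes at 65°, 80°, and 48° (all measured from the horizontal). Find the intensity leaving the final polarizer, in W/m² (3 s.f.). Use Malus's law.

By Malus's law, I₁ = 387 W/m² · cos²(65°) = 69.12 W/m².
I₂ = I₁ · cos²(15°) = 69.12 · 0.933 = 64.49 W/m².
I₃ = I₂ · cos²(32°) = 64.49 · 0.7192 = 46.38 W/m².

I ≈ 46.4 W/m²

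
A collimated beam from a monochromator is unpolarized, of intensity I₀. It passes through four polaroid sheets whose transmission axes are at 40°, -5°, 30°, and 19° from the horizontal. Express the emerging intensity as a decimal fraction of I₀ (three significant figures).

≈ 0.162 I₀

Unpolarized light through the first polarizer → I₁ = ½ I₀, now polarized at 40°.
I₂ = I₁ cos²(-5° − 40°) = 0.5 I₀ · cos²(45°) = 0.25 I₀.
I₃ = I₂ cos²(30° + 5°) = 0.25 I₀ · cos²(35°) = 0.1678 I₀.
I₄ = I₃ cos²(19° − 30°) = 0.1678 I₀ · cos²(11°) = 0.1616 I₀.
Transmitted fraction = 0.1616.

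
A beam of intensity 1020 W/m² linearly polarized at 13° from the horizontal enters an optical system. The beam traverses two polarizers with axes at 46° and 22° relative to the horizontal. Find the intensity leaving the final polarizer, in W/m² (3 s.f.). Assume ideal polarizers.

I ≈ 599 W/m²

By Malus's law, I₁ = 1020 W/m² · cos²(33°) = 717.4 W/m².
I₂ = I₁ · cos²(24°) = 717.4 · 0.8346 = 598.7 W/m².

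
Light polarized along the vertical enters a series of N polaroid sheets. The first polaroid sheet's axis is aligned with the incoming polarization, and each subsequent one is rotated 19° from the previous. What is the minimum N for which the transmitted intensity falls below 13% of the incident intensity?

N = 20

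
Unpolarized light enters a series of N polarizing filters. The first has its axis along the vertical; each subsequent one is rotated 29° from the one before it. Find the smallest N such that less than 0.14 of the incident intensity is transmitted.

First polarizer halves the unpolarized light: factor 1/2.
Each further stage multiplies by cos²(29°) = 0.765.
After N polarizers: T = 0.5·0.765^(N−1). Require T < 0.14 ⇒ N−1 > ln(0.14/0.5)/ln(0.765) = 4.75, so N−1 ≥ 5 and N = 6.
Check: N=6 gives T = 0.131 < 0.14; N=5 gives T = 0.1712.

N = 6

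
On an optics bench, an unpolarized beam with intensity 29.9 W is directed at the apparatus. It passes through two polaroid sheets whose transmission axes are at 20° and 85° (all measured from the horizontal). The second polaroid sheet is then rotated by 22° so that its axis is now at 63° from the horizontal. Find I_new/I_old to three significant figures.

I_new/I_old ≈ 2.99

Before rotation:
Unpolarized light through the first polarizer → I₁ = ½ I₀, now polarized at 20°.
I₂ = I₁ cos²(85° − 20°) = 0.5 I₀ · cos²(65°) = 0.0893 I₀.
After rotation:
Unpolarized light through the first polarizer → I₁ = ½ I₀, now polarized at 20°.
I₂ = I₁ cos²(63° − 20°) = 0.5 I₀ · cos²(43°) = 0.2674 I₀.
Ratio = 0.2674 / 0.0893 = 2.995.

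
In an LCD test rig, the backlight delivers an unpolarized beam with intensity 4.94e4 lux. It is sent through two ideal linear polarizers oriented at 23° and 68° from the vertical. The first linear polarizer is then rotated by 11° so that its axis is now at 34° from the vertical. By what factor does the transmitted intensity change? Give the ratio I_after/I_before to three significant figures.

Before rotation:
Unpolarized light through the first polarizer → I₁ = ½ I₀, now polarized at 23°.
I₂ = I₁ cos²(68° − 23°) = 0.5 I₀ · cos²(45°) = 0.25 I₀.
After rotation:
Unpolarized light through the first polarizer → I₁ = ½ I₀, now polarized at 34°.
I₂ = I₁ cos²(68° − 34°) = 0.5 I₀ · cos²(34°) = 0.3437 I₀.
Ratio = 0.3437 / 0.25 = 1.375.

I_new/I_old ≈ 1.37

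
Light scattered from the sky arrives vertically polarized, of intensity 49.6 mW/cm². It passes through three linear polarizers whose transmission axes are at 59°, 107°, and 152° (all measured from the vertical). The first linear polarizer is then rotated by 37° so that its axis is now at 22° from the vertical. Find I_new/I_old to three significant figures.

Before rotation:
I₁ = I₀ cos²(59° − 0°) = I₀ cos²(59°) = 0.2653 I₀.
I₂ = I₁ cos²(107° − 59°) = 0.2653 I₀ · cos²(48°) = 0.1188 I₀.
I₃ = I₂ cos²(152° − 107°) = 0.1188 I₀ · cos²(45°) = 0.05938 I₀.
After rotation:
I₁ = I₀ cos²(22° − 0°) = I₀ cos²(22°) = 0.8597 I₀.
I₂ = I₁ cos²(107° − 22°) = 0.8597 I₀ · cos²(85°) = 0.00653 I₀.
I₃ = I₂ cos²(152° − 107°) = 0.00653 I₀ · cos²(45°) = 0.003265 I₀.
Ratio = 0.003265 / 0.05938 = 0.05498.

I_new/I_old ≈ 0.0550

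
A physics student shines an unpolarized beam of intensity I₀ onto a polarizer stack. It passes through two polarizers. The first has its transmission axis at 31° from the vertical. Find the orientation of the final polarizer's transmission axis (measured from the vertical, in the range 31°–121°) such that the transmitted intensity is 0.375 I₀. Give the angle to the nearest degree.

θ ≈ 61°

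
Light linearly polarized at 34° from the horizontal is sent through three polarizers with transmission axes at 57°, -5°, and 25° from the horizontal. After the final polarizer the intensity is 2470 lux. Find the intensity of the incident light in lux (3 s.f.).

I₀ ≈ 1.76e4 lux

By Malus's law, I₁ = I₀ cos²(57° − 34°) = I₀ cos²(23°) = 0.8473 I₀.
I₂ = I₁ cos²(-5° − 57°) = 0.8473 I₀ · cos²(62°) = 0.1868 I₀.
I₃ = I₂ cos²(25° + 5°) = 0.1868 I₀ · cos²(30°) = 0.1401 I₀.
So 2470 lux = 0.1401 I₀, giving I₀ = 2470/0.1401 = 1.763e+04 lux.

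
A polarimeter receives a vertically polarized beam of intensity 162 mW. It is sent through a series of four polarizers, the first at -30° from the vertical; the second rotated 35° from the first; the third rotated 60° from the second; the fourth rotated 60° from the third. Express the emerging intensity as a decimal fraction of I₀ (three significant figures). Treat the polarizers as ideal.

By Malus's law, I₁ = 162 mW · cos²(30°) = 121.5 mW.
I₂ = I₁ · cos²(35°) = 121.5 · 0.671 = 81.53 mW.
I₃ = I₂ · cos²(60°) = 81.53 · 0.25 = 20.38 mW.
I₄ = I₃ · cos²(60°) = 20.38 · 0.25 = 5.095 mW.
Transmitted fraction = 0.03145.

I/I₀ ≈ 0.0315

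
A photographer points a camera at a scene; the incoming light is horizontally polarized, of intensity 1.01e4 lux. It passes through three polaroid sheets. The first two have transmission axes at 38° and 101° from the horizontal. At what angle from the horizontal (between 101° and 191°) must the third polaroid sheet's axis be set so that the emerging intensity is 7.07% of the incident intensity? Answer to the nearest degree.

θ ≈ 143°

I₁ = I₀ cos²(38° − 0°) = I₀ cos²(38°) = 0.621 I₀.
I₂ = I₁ cos²(101° − 38°) = 0.621 I₀ · cos²(63°) = 0.128 I₀.
Need I₃/I₀ = 0.0707, so cos²(θ − 101°) = 0.0707 / 0.128 = 0.5524.
θ − 101° = arccos(√0.5524) = 42.0°, giving θ ≈ 101 + 42.0 = 143.0°.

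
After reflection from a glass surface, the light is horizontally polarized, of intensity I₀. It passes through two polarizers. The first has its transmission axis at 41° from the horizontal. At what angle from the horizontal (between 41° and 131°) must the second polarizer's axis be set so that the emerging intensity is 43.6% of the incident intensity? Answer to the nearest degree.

By Malus's law, I₁ = I₀ cos²(41° − 0°) = I₀ cos²(41°) = 0.5696 I₀.
Need I₂/I₀ = 0.436, so cos²(θ − 41°) = 0.436 / 0.5696 = 0.7655.
θ − 41° = arccos(√0.7655) = 29.0°, giving θ ≈ 41 + 29.0 = 70.0°.

θ ≈ 70°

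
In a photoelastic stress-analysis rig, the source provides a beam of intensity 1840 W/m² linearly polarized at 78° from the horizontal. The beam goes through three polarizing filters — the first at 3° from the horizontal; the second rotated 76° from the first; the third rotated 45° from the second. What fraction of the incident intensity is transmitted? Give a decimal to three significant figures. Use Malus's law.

I/I₀ ≈ 0.00196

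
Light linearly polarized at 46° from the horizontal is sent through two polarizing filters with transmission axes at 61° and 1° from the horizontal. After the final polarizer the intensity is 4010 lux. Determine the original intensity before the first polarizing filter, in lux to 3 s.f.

I₁ = I₀ cos²(61° − 46°) = I₀ cos²(15°) = 0.933 I₀.
I₂ = I₁ cos²(1° − 61°) = 0.933 I₀ · cos²(60°) = 0.2333 I₀.
So 4010 lux = 0.2333 I₀, giving I₀ = 4010/0.2333 = 1.719e+04 lux.

I₀ ≈ 1.72e4 lux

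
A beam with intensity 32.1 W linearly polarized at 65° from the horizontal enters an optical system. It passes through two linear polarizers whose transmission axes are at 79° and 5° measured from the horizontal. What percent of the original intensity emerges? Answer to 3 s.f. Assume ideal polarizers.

≈ 7.15%

By Malus's law, I₁ = 32.1 W · cos²(14°) = 30.22 W.
I₂ = I₁ · cos²(74°) = 30.22 · 0.07598 = 2.296 W.
That is 7.153% of the incident intensity.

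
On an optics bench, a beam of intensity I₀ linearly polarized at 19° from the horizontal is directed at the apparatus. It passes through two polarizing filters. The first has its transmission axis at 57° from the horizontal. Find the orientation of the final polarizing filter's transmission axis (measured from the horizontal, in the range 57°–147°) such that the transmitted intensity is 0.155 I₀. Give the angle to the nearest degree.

I₁ = I₀ cos²(57° − 19°) = I₀ cos²(38°) = 0.621 I₀.
Need I₂/I₀ = 0.155, so cos²(θ − 57°) = 0.155 / 0.621 = 0.2496.
θ − 57° = arccos(√0.2496) = 60.0°, giving θ ≈ 57 + 60.0 = 117.0°.

θ ≈ 117°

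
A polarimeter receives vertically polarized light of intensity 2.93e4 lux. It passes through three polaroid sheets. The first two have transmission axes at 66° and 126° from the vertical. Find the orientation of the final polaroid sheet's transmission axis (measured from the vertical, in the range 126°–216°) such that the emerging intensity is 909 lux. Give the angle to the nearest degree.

θ ≈ 156°

I₁ = I₀ cos²(66° − 0°) = I₀ cos²(66°) = 0.1654 I₀.
I₂ = I₁ cos²(126° − 66°) = 0.1654 I₀ · cos²(60°) = 0.04136 I₀.
Target fraction: 909 / 2.93e4 lux = 0.03102 of I₀.
Need I₃/I₀ = 0.03102, so cos²(θ − 126°) = 0.03102 / 0.04136 = 0.7501.
θ − 126° = arccos(√0.7501) = 30.0°, giving θ ≈ 126 + 30.0 = 156.0°.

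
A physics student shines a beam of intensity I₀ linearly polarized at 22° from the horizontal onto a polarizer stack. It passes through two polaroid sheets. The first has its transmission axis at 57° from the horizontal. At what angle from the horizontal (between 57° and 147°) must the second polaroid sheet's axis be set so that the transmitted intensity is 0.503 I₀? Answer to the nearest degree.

θ ≈ 87°

By Malus's law, I₁ = I₀ cos²(57° − 22°) = I₀ cos²(35°) = 0.671 I₀.
Need I₂/I₀ = 0.503, so cos²(θ − 57°) = 0.503 / 0.671 = 0.7496.
θ − 57° = arccos(√0.7496) = 30.0°, giving θ ≈ 57 + 30.0 = 87.0°.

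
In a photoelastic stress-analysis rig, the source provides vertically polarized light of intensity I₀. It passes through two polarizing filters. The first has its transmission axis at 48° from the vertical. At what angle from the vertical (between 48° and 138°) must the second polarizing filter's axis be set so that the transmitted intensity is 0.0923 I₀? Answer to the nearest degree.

By Malus's law, I₁ = I₀ cos²(48° − 0°) = I₀ cos²(48°) = 0.4477 I₀.
Need I₂/I₀ = 0.0923, so cos²(θ − 48°) = 0.0923 / 0.4477 = 0.2061.
θ − 48° = arccos(√0.2061) = 63.0°, giving θ ≈ 48 + 63.0 = 111.0°.

θ ≈ 111°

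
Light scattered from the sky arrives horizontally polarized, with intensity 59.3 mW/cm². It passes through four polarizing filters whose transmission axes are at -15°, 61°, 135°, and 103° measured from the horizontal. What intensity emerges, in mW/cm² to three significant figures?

I ≈ 0.177 mW/cm²

By Malus's law, I₁ = 59.3 mW/cm² · cos²(15°) = 55.33 mW/cm².
I₂ = I₁ · cos²(76°) = 55.33 · 0.05853 = 3.238 mW/cm².
I₃ = I₂ · cos²(74°) = 3.238 · 0.07598 = 0.246 mW/cm².
I₄ = I₃ · cos²(32°) = 0.246 · 0.7192 = 0.1769 mW/cm².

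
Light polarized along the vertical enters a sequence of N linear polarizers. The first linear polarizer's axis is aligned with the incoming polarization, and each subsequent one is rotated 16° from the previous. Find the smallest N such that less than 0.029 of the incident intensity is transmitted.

N = 46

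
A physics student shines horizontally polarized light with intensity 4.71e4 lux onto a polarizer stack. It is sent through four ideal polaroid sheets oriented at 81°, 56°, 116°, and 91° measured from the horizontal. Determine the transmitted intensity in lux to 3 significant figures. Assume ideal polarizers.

I ≈ 194 lux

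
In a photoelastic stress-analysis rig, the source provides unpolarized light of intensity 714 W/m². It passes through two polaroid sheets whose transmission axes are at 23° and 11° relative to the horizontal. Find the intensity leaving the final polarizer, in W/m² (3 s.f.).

I ≈ 342 W/m²

Unpolarized light through the first polarizer → I₁ = 714 W/m²/2 = 357 W/m², polarized at 23°.
I₂ = I₁ · cos²(12°) = 357 · 0.9568 = 341.6 W/m².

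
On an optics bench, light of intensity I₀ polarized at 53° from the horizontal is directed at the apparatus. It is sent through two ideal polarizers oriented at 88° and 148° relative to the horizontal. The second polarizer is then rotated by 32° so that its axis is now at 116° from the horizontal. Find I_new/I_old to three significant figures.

I_new/I_old ≈ 3.12

Before rotation:
By Malus's law, I₁ = I₀ cos²(88° − 53°) = I₀ cos²(35°) = 0.671 I₀.
I₂ = I₁ cos²(148° − 88°) = 0.671 I₀ · cos²(60°) = 0.1678 I₀.
After rotation:
I₁ = I₀ cos²(88° − 53°) = I₀ cos²(35°) = 0.671 I₀.
I₂ = I₁ cos²(116° − 88°) = 0.671 I₀ · cos²(28°) = 0.5231 I₀.
Ratio = 0.5231 / 0.1678 = 3.118.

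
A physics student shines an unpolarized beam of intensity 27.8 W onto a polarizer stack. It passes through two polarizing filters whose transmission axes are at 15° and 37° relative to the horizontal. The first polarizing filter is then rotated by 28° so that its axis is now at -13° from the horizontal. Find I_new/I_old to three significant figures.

Before rotation:
Unpolarized light through the first polarizer → I₁ = ½ I₀, now polarized at 15°.
I₂ = I₁ cos²(37° − 15°) = 0.5 I₀ · cos²(22°) = 0.4298 I₀.
After rotation:
Unpolarized light through the first polarizer → I₁ = ½ I₀, now polarized at -13°.
I₂ = I₁ cos²(37° + 13°) = 0.5 I₀ · cos²(50°) = 0.2066 I₀.
Ratio = 0.2066 / 0.4298 = 0.4806.

I_new/I_old ≈ 0.481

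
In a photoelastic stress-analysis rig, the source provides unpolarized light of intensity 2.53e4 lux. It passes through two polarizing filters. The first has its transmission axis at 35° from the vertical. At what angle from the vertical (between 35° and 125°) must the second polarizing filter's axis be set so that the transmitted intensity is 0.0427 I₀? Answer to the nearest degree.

Unpolarized light through the first polarizer → I₁ = ½ I₀, now polarized at 35°.
Need I₂/I₀ = 0.0427, so cos²(θ − 35°) = 0.0427 / 0.5 = 0.0854.
θ − 35° = arccos(√0.0854) = 73.0°, giving θ ≈ 35 + 73.0 = 108.0°.

θ ≈ 108°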